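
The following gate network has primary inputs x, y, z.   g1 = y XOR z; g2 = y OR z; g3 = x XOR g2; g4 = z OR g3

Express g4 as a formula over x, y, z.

g2 = y OR z
g3 = x XOR g2 = x XOR (y OR z)
g4 = z OR g3 = z OR (x XOR (y OR z))

z OR (x XOR (y OR z))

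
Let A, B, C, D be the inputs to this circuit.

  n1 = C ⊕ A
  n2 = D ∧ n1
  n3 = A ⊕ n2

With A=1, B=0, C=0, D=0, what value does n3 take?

1

n1 = 0 ⊕ 1 = 1
n2 = 0 ∧ 1 = 0
n3 = 1 ⊕ 0 = 1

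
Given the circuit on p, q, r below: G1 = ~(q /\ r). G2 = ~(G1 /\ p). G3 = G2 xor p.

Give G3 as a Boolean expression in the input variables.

(~((~(q /\ r)) /\ p)) xor p

G1 = ~(q /\ r)
G2 = ~(G1 /\ p) = ~((~(q /\ r)) /\ p)
G3 = G2 xor p = (~((~(q /\ r)) /\ p)) xor p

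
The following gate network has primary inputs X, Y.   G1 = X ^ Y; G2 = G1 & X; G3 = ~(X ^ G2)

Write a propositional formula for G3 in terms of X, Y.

~(X ^ ((X ^ Y) & X))

G1 = X ^ Y
G2 = G1 & X = (X ^ Y) & X
G3 = ~(X ^ G2) = ~(X ^ ((X ^ Y) & X))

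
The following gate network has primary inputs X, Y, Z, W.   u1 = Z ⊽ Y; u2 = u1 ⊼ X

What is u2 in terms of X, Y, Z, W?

(Z ⊽ Y) ⊼ X

u1 = Z ⊽ Y
u2 = u1 ⊼ X = (Z ⊽ Y) ⊼ X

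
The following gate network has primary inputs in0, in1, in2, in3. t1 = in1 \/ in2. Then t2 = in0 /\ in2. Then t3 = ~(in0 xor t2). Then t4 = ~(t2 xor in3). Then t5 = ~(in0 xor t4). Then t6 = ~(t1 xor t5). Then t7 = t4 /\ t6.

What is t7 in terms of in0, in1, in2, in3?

(~((in0 /\ in2) xor in3)) /\ (~((in1 \/ in2) xor (~(in0 xor (~((in0 /\ in2) xor in3))))))

t1 = in1 \/ in2
t2 = in0 /\ in2
t4 = ~(t2 xor in3) = ~((in0 /\ in2) xor in3)
t5 = ~(in0 xor t4) = ~(in0 xor (~((in0 /\ in2) xor in3)))
t6 = ~(t1 xor t5) = ~((in1 \/ in2) xor (~(in0 xor (~((in0 /\ in2) xor in3)))))
t7 = t4 /\ t6 = (~((in0 /\ in2) xor in3)) /\ (~((in1 \/ in2) xor (~(in0 xor (~((in0 /\ in2) xor in3))))))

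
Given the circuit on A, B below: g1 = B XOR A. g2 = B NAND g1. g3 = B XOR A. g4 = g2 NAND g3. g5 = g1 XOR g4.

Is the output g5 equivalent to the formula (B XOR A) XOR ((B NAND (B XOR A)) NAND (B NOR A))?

g1 = B XOR A
g2 = B NAND g1 = B NAND (B XOR A)
g3 = B XOR A
g4 = g2 NAND g3 = (B NAND (B XOR A)) NAND (B XOR A)
g5 = g1 XOR g4 = (B XOR A) XOR ((B NAND (B XOR A)) NAND (B XOR A))
At A=0, B=0: circuit gives 1, formula gives 0.

No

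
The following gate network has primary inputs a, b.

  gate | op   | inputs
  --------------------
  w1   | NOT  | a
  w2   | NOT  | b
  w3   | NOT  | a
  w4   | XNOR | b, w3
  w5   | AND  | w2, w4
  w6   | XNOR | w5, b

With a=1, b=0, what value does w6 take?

w2 = NOT 0 = 1
w3 = NOT 1 = 0
w4 = 0 XNOR 0 = 1
w5 = 1 AND 1 = 1
w6 = 1 XNOR 0 = 0

0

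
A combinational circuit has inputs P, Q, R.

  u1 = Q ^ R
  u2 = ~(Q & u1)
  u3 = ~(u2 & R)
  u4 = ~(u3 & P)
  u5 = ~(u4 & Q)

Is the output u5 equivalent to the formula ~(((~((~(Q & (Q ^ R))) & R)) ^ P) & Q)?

u1 = Q ^ R
u2 = ~(Q & u1) = ~(Q & (Q ^ R))
u3 = ~(u2 & R) = ~((~(Q & (Q ^ R))) & R)
u4 = ~(u3 & P) = ~((~((~(Q & (Q ^ R))) & R)) & P)
u5 = ~(u4 & Q) = ~((~((~((~(Q & (Q ^ R))) & R)) & P)) & Q)
At P=0, Q=1, R=1: circuit gives 0, formula gives 1.

No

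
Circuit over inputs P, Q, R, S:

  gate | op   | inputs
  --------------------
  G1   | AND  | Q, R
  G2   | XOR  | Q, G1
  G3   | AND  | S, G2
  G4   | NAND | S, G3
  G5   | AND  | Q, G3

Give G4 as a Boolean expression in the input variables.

S NAND (S AND (Q XOR (Q AND R)))

G1 = Q AND R
G2 = Q XOR G1 = Q XOR (Q AND R)
G3 = S AND G2 = S AND (Q XOR (Q AND R))
G4 = S NAND G3 = S NAND (S AND (Q XOR (Q AND R)))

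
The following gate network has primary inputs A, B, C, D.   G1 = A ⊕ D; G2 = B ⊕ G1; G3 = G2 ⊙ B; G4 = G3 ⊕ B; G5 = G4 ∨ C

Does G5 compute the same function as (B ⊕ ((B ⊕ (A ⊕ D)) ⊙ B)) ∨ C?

G1 = A ⊕ D
G2 = B ⊕ G1 = B ⊕ (A ⊕ D)
G3 = G2 ⊙ B = (B ⊕ (A ⊕ D)) ⊙ B
G4 = G3 ⊕ B = ((B ⊕ (A ⊕ D)) ⊙ B) ⊕ B
G5 = G4 ∨ C = (((B ⊕ (A ⊕ D)) ⊙ B) ⊕ B) ∨ C
At A=0, B=0, C=0, D=1: circuit gives 0, formula gives 0.
At A=0, B=0, C=0, D=0: circuit gives 1, formula gives 1.
Agrees on all 16 inputs.

Yes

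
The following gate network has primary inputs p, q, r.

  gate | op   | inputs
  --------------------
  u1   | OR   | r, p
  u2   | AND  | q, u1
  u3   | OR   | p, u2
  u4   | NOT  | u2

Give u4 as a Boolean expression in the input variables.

u1 = r OR p
u2 = q AND u1 = q AND (r OR p)
u4 = NOT u2 = NOT (q AND (r OR p))

NOT (q AND (r OR p))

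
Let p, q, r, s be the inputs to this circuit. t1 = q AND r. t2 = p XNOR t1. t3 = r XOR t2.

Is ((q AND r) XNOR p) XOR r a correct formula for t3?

t1 = q AND r
t2 = p XNOR t1 = p XNOR (q AND r)
t3 = r XOR t2 = r XOR (p XNOR (q AND r))
At p=0, q=0, r=1, s=0: circuit gives 0, formula gives 0.
At p=0, q=0, r=0, s=0: circuit gives 1, formula gives 1.
Agrees on all 16 inputs.

Yes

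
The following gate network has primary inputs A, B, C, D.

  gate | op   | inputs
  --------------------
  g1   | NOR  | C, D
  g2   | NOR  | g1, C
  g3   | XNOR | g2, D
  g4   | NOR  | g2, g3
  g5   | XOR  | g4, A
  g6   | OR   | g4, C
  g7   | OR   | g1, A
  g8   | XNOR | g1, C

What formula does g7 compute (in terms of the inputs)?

g1 = C NOR D
g7 = g1 OR A = (C NOR D) OR A

(C NOR D) OR A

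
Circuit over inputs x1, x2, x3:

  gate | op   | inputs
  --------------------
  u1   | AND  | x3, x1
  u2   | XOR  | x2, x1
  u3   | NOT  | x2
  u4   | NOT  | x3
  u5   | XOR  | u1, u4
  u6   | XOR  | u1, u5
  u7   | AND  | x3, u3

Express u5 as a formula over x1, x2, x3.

(x3 AND x1) XOR NOT x3

u1 = x3 AND x1
u4 = NOT x3
u5 = u1 XOR u4 = (x3 AND x1) XOR NOT x3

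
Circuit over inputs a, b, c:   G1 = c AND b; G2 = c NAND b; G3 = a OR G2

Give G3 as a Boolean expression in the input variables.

a OR (c NAND b)

G2 = c NAND b
G3 = a OR G2 = a OR (c NAND b)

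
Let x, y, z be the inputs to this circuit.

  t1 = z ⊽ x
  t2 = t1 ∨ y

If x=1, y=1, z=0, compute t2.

1

t1 = 0 ⊽ 1 = 0
t2 = 0 ∨ 1 = 1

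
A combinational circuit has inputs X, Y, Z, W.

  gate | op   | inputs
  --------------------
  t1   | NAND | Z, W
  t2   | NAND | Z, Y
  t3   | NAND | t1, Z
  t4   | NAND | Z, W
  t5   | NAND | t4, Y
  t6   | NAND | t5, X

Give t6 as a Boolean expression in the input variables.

t4 = Z NAND W
t5 = t4 NAND Y = (Z NAND W) NAND Y
t6 = t5 NAND X = ((Z NAND W) NAND Y) NAND X

((Z NAND W) NAND Y) NAND X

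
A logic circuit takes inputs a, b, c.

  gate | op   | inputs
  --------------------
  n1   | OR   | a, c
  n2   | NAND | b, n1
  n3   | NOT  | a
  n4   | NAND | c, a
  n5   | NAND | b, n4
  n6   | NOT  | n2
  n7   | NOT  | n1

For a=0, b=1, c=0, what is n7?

n1 = 0 OR 0 = 0
n7 = NOT 0 = 1

1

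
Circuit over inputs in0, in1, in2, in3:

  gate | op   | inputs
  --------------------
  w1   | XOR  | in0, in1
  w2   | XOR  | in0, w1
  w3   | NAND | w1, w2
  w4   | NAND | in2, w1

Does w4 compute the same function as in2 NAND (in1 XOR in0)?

Yes

w1 = in0 XOR in1
w4 = in2 NAND w1 = in2 NAND (in0 XOR in1)
At in0=0, in1=1, in2=1, in3=0: circuit gives 0, formula gives 0.
At in0=0, in1=0, in2=0, in3=0: circuit gives 1, formula gives 1.
Agrees on all 16 inputs.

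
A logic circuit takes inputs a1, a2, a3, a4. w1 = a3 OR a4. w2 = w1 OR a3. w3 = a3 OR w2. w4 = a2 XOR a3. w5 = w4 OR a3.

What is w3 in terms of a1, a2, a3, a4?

a3 OR ((a3 OR a4) OR a3)

w1 = a3 OR a4
w2 = w1 OR a3 = (a3 OR a4) OR a3
w3 = a3 OR w2 = a3 OR ((a3 OR a4) OR a3)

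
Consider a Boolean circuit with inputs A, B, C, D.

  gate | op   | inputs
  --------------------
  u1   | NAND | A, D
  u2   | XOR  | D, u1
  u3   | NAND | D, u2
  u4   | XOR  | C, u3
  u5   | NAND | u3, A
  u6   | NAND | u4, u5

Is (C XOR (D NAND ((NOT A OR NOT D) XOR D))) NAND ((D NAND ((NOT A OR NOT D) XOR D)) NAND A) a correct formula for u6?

u1 = A NAND D
u2 = D XOR u1 = D XOR (A NAND D)
u3 = D NAND u2 = D NAND (D XOR (A NAND D))
u4 = C XOR u3 = C XOR (D NAND (D XOR (A NAND D)))
u5 = u3 NAND A = (D NAND (D XOR (A NAND D))) NAND A
u6 = u4 NAND u5 = (C XOR (D NAND (D XOR (A NAND D)))) NAND ((D NAND (D XOR (A NAND D))) NAND A)
At A=0, B=0, C=0, D=0: circuit gives 0, formula gives 0.
At A=0, B=0, C=1, D=0: circuit gives 1, formula gives 1.
Agrees on all 16 inputs.

Yes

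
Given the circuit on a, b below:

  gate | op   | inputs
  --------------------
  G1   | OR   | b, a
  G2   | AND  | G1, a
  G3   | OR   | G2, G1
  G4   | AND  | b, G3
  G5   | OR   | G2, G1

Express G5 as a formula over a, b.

((b OR a) AND a) OR (b OR a)

G1 = b OR a
G2 = G1 AND a = (b OR a) AND a
G5 = G2 OR G1 = ((b OR a) AND a) OR (b OR a)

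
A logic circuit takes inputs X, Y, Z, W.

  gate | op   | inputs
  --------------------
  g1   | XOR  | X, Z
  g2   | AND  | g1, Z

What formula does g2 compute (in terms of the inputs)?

g1 = X XOR Z
g2 = g1 AND Z = (X XOR Z) AND Z

(X XOR Z) AND Z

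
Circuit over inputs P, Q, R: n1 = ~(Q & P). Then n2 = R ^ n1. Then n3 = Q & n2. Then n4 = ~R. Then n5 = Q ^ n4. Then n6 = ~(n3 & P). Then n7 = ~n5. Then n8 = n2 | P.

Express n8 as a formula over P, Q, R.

(R ^ (~(Q & P))) | P

n1 = ~(Q & P)
n2 = R ^ n1 = R ^ (~(Q & P))
n8 = n2 | P = (R ^ (~(Q & P))) | P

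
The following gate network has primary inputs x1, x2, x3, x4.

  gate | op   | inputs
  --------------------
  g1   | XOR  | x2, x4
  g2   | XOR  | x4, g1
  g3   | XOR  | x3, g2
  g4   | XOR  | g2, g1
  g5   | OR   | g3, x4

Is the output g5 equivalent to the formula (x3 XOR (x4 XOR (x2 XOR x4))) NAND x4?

g1 = x2 XOR x4
g2 = x4 XOR g1 = x4 XOR (x2 XOR x4)
g3 = x3 XOR g2 = x3 XOR (x4 XOR (x2 XOR x4))
g5 = g3 OR x4 = (x3 XOR (x4 XOR (x2 XOR x4))) OR x4
At x1=0, x2=0, x3=0, x4=0: circuit gives 0, formula gives 1.

No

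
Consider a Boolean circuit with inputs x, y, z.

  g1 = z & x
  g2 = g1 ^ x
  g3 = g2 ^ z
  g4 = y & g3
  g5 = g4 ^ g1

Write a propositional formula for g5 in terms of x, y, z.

g1 = z & x
g2 = g1 ^ x = (z & x) ^ x
g3 = g2 ^ z = ((z & x) ^ x) ^ z
g4 = y & g3 = y & (((z & x) ^ x) ^ z)
g5 = g4 ^ g1 = (y & (((z & x) ^ x) ^ z)) ^ (z & x)

(y & (((z & x) ^ x) ^ z)) ^ (z & x)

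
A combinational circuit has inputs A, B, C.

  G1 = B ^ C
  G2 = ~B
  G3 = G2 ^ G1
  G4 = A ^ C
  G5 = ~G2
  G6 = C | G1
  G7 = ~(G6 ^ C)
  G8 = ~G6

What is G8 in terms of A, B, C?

~(C | (B ^ C))

G1 = B ^ C
G6 = C | G1 = C | (B ^ C)
G8 = ~G6 = ~(C | (B ^ C))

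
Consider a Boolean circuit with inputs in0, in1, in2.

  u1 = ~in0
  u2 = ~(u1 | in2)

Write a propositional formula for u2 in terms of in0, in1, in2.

u1 = ~in0
u2 = ~(u1 | in2) = ~(~in0 | in2)

~(~in0 | in2)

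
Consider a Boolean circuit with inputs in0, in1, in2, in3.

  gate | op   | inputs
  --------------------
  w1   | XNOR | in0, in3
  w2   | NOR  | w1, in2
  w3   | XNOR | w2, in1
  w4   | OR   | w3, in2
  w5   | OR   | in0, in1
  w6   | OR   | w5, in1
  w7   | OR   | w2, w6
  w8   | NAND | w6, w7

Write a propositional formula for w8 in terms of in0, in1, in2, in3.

((in0 OR in1) OR in1) NAND (((in0 XNOR in3) NOR in2) OR ((in0 OR in1) OR in1))

w1 = in0 XNOR in3
w2 = w1 NOR in2 = (in0 XNOR in3) NOR in2
w5 = in0 OR in1
w6 = w5 OR in1 = (in0 OR in1) OR in1
w7 = w2 OR w6 = ((in0 XNOR in3) NOR in2) OR ((in0 OR in1) OR in1)
w8 = w6 NAND w7 = ((in0 OR in1) OR in1) NAND (((in0 XNOR in3) NOR in2) OR ((in0 OR in1) OR in1))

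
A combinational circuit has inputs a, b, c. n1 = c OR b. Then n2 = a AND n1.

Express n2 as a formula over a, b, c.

n1 = c OR b
n2 = a AND n1 = a AND (c OR b)

a AND (c OR b)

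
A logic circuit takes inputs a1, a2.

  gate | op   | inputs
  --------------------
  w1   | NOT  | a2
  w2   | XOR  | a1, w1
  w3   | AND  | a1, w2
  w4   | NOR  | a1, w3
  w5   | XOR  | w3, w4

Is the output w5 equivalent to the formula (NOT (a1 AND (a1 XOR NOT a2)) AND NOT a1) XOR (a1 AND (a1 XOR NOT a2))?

w1 = NOT a2
w2 = a1 XOR w1 = a1 XOR NOT a2
w3 = a1 AND w2 = a1 AND (a1 XOR NOT a2)
w4 = a1 NOR w3 = a1 NOR (a1 AND (a1 XOR NOT a2))
w5 = w3 XOR w4 = (a1 AND (a1 XOR NOT a2)) XOR (a1 NOR (a1 AND (a1 XOR NOT a2)))
At a1=1, a2=0: circuit gives 0, formula gives 0.
At a1=0, a2=0: circuit gives 1, formula gives 1.
Agrees on all 4 inputs.

Yes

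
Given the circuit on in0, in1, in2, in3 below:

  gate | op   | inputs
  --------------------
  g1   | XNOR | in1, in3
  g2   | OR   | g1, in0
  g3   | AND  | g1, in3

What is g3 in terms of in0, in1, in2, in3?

(in1 XNOR in3) AND in3

g1 = in1 XNOR in3
g3 = g1 AND in3 = (in1 XNOR in3) AND in3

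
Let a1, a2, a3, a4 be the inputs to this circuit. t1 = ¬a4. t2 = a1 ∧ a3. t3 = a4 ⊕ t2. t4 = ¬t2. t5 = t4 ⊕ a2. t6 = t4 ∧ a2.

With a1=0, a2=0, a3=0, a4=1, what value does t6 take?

t2 = 0 ∧ 0 = 0
t4 = ¬0 = 1
t6 = 1 ∧ 0 = 0

0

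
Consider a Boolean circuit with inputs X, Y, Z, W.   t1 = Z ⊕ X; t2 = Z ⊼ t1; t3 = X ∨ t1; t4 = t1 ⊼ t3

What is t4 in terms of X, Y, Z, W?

t1 = Z ⊕ X
t3 = X ∨ t1 = X ∨ (Z ⊕ X)
t4 = t1 ⊼ t3 = (Z ⊕ X) ⊼ (X ∨ (Z ⊕ X))

(Z ⊕ X) ⊼ (X ∨ (Z ⊕ X))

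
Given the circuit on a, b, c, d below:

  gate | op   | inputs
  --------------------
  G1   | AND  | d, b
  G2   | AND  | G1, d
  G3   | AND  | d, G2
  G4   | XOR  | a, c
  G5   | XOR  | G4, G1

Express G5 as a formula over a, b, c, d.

(a XOR c) XOR (d AND b)

G1 = d AND b
G4 = a XOR c
G5 = G4 XOR G1 = (a XOR c) XOR (d AND b)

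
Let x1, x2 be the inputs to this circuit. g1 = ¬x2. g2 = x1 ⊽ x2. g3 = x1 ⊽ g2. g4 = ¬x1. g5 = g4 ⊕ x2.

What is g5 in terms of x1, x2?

¬x1 ⊕ x2

g4 = ¬x1
g5 = g4 ⊕ x2 = ¬x1 ⊕ x2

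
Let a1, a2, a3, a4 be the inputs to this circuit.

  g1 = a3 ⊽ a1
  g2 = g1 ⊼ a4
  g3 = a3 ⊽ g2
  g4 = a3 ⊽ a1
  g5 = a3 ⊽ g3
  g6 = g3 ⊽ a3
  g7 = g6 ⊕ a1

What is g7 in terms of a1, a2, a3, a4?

((a3 ⊽ ((a3 ⊽ a1) ⊼ a4)) ⊽ a3) ⊕ a1

g1 = a3 ⊽ a1
g2 = g1 ⊼ a4 = (a3 ⊽ a1) ⊼ a4
g3 = a3 ⊽ g2 = a3 ⊽ ((a3 ⊽ a1) ⊼ a4)
g6 = g3 ⊽ a3 = (a3 ⊽ ((a3 ⊽ a1) ⊼ a4)) ⊽ a3
g7 = g6 ⊕ a1 = ((a3 ⊽ ((a3 ⊽ a1) ⊼ a4)) ⊽ a3) ⊕ a1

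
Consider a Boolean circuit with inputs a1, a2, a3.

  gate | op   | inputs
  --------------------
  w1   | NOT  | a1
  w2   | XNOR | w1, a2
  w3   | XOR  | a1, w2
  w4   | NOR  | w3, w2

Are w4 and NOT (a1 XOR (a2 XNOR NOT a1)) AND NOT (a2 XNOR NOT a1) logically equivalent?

w1 = NOT a1
w2 = w1 XNOR a2 = NOT a1 XNOR a2
w3 = a1 XOR w2 = a1 XOR (NOT a1 XNOR a2)
w4 = w3 NOR w2 = (a1 XOR (NOT a1 XNOR a2)) NOR (NOT a1 XNOR a2)
At a1=0, a2=1, a3=0: circuit gives 0, formula gives 0.
At a1=0, a2=0, a3=0: circuit gives 1, formula gives 1.
Agrees on all 8 inputs.

Yes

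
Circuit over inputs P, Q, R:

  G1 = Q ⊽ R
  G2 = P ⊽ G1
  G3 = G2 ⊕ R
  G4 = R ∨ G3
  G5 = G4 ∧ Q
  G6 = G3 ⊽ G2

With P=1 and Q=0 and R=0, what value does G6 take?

1

G1 = 0 ⊽ 0 = 1
G2 = 1 ⊽ 1 = 0
G3 = 0 ⊕ 0 = 0
G6 = 0 ⊽ 0 = 1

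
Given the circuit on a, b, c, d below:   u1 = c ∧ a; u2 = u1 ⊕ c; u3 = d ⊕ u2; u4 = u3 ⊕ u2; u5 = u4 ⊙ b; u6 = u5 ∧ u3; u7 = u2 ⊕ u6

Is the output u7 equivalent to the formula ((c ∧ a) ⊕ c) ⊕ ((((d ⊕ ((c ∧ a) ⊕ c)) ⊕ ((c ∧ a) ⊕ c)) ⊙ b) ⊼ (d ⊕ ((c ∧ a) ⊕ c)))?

u1 = c ∧ a
u2 = u1 ⊕ c = (c ∧ a) ⊕ c
u3 = d ⊕ u2 = d ⊕ ((c ∧ a) ⊕ c)
u4 = u3 ⊕ u2 = (d ⊕ ((c ∧ a) ⊕ c)) ⊕ ((c ∧ a) ⊕ c)
u5 = u4 ⊙ b = ((d ⊕ ((c ∧ a) ⊕ c)) ⊕ ((c ∧ a) ⊕ c)) ⊙ b
u6 = u5 ∧ u3 = (((d ⊕ ((c ∧ a) ⊕ c)) ⊕ ((c ∧ a) ⊕ c)) ⊙ b) ∧ (d ⊕ ((c ∧ a) ⊕ c))
u7 = u2 ⊕ u6 = ((c ∧ a) ⊕ c) ⊕ ((((d ⊕ ((c ∧ a) ⊕ c)) ⊕ ((c ∧ a) ⊕ c)) ⊙ b) ∧ (d ⊕ ((c ∧ a) ⊕ c)))
At a=0, b=0, c=0, d=0: circuit gives 0, formula gives 1.

No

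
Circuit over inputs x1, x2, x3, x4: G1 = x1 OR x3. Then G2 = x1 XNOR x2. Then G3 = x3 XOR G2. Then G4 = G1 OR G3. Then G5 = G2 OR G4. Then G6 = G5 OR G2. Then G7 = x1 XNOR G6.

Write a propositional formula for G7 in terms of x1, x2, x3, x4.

x1 XNOR (((x1 XNOR x2) OR ((x1 OR x3) OR (x3 XOR (x1 XNOR x2)))) OR (x1 XNOR x2))

G1 = x1 OR x3
G2 = x1 XNOR x2
G3 = x3 XOR G2 = x3 XOR (x1 XNOR x2)
G4 = G1 OR G3 = (x1 OR x3) OR (x3 XOR (x1 XNOR x2))
G5 = G2 OR G4 = (x1 XNOR x2) OR ((x1 OR x3) OR (x3 XOR (x1 XNOR x2)))
G6 = G5 OR G2 = ((x1 XNOR x2) OR ((x1 OR x3) OR (x3 XOR (x1 XNOR x2)))) OR (x1 XNOR x2)
G7 = x1 XNOR G6 = x1 XNOR (((x1 XNOR x2) OR ((x1 OR x3) OR (x3 XOR (x1 XNOR x2)))) OR (x1 XNOR x2))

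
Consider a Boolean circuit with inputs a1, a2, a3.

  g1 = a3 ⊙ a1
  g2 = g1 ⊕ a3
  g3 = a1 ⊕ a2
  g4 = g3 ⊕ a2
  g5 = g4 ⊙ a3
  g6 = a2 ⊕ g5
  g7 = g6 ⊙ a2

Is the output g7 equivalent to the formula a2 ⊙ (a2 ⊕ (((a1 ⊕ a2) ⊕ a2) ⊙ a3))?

Yes

g3 = a1 ⊕ a2
g4 = g3 ⊕ a2 = (a1 ⊕ a2) ⊕ a2
g5 = g4 ⊙ a3 = ((a1 ⊕ a2) ⊕ a2) ⊙ a3
g6 = a2 ⊕ g5 = a2 ⊕ (((a1 ⊕ a2) ⊕ a2) ⊙ a3)
g7 = g6 ⊙ a2 = (a2 ⊕ (((a1 ⊕ a2) ⊕ a2) ⊙ a3)) ⊙ a2
At a1=0, a2=0, a3=0: circuit gives 0, formula gives 0.
At a1=0, a2=0, a3=1: circuit gives 1, formula gives 1.
Agrees on all 8 inputs.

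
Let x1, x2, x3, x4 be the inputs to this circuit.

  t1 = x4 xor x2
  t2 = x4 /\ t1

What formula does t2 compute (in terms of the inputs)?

x4 /\ (x4 xor x2)

t1 = x4 xor x2
t2 = x4 /\ t1 = x4 /\ (x4 xor x2)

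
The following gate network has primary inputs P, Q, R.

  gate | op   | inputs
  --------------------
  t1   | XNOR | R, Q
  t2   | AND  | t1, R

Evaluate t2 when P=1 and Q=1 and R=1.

1

t1 = 1 XNOR 1 = 1
t2 = 1 AND 1 = 1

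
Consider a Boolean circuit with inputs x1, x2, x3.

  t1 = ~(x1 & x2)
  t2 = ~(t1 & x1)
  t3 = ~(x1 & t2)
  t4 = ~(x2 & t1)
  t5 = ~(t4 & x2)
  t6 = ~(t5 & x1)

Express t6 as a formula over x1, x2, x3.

t1 = ~(x1 & x2)
t4 = ~(x2 & t1) = ~(x2 & (~(x1 & x2)))
t5 = ~(t4 & x2) = ~((~(x2 & (~(x1 & x2)))) & x2)
t6 = ~(t5 & x1) = ~((~((~(x2 & (~(x1 & x2)))) & x2)) & x1)

~((~((~(x2 & (~(x1 & x2)))) & x2)) & x1)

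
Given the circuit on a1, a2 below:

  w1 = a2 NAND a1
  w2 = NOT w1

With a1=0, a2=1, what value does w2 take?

0

w1 = 1 NAND 0 = 1
w2 = NOT 1 = 0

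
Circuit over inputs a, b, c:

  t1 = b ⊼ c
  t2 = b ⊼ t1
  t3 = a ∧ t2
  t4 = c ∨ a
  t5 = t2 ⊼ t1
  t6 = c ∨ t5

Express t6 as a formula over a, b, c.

t1 = b ⊼ c
t2 = b ⊼ t1 = b ⊼ (b ⊼ c)
t5 = t2 ⊼ t1 = (b ⊼ (b ⊼ c)) ⊼ (b ⊼ c)
t6 = c ∨ t5 = c ∨ ((b ⊼ (b ⊼ c)) ⊼ (b ⊼ c))

c ∨ ((b ⊼ (b ⊼ c)) ⊼ (b ⊼ c))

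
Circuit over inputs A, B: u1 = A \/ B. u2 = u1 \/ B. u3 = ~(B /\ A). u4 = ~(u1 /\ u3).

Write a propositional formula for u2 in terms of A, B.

(A \/ B) \/ B

u1 = A \/ B
u2 = u1 \/ B = (A \/ B) \/ B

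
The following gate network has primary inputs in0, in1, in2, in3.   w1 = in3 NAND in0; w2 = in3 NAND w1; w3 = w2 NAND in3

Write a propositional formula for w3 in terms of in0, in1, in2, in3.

w1 = in3 NAND in0
w2 = in3 NAND w1 = in3 NAND (in3 NAND in0)
w3 = w2 NAND in3 = (in3 NAND (in3 NAND in0)) NAND in3

(in3 NAND (in3 NAND in0)) NAND in3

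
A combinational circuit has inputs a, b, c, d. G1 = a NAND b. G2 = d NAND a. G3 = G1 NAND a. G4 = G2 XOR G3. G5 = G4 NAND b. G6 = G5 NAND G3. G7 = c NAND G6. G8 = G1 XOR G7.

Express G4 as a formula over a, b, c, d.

G1 = a NAND b
G2 = d NAND a
G3 = G1 NAND a = (a NAND b) NAND a
G4 = G2 XOR G3 = (d NAND a) XOR ((a NAND b) NAND a)

(d NAND a) XOR ((a NAND b) NAND a)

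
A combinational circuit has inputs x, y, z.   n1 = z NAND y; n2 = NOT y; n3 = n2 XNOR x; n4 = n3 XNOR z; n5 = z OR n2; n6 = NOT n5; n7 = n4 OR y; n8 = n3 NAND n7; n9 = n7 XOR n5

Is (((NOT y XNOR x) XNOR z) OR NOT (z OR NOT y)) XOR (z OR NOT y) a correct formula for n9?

No

n2 = NOT y
n3 = n2 XNOR x = NOT y XNOR x
n4 = n3 XNOR z = (NOT y XNOR x) XNOR z
n5 = z OR n2 = z OR NOT y
n7 = n4 OR y = ((NOT y XNOR x) XNOR z) OR y
n9 = n7 XOR n5 = (((NOT y XNOR x) XNOR z) OR y) XOR (z OR NOT y)
At x=1, y=1, z=1: circuit gives 0, formula gives 1.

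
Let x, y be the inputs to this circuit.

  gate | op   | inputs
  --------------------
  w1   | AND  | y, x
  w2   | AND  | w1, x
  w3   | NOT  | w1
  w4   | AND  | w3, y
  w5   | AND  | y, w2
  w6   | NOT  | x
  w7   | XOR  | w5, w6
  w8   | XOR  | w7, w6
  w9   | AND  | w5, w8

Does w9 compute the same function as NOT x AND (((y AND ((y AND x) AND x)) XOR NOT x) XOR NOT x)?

w1 = y AND x
w2 = w1 AND x = (y AND x) AND x
w5 = y AND w2 = y AND ((y AND x) AND x)
w6 = NOT x
w7 = w5 XOR w6 = (y AND ((y AND x) AND x)) XOR NOT x
w8 = w7 XOR w6 = ((y AND ((y AND x) AND x)) XOR NOT x) XOR NOT x
w9 = w5 AND w8 = (y AND ((y AND x) AND x)) AND (((y AND ((y AND x) AND x)) XOR NOT x) XOR NOT x)
At x=1, y=1: circuit gives 1, formula gives 0.

No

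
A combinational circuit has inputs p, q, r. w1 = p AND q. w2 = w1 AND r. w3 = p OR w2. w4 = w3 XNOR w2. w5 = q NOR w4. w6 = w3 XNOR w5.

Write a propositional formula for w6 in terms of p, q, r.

(p OR ((p AND q) AND r)) XNOR (q NOR ((p OR ((p AND q) AND r)) XNOR ((p AND q) AND r)))

w1 = p AND q
w2 = w1 AND r = (p AND q) AND r
w3 = p OR w2 = p OR ((p AND q) AND r)
w4 = w3 XNOR w2 = (p OR ((p AND q) AND r)) XNOR ((p AND q) AND r)
w5 = q NOR w4 = q NOR ((p OR ((p AND q) AND r)) XNOR ((p AND q) AND r))
w6 = w3 XNOR w5 = (p OR ((p AND q) AND r)) XNOR (q NOR ((p OR ((p AND q) AND r)) XNOR ((p AND q) AND r)))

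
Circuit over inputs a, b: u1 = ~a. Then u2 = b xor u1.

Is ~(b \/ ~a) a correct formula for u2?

No

u1 = ~a
u2 = b xor u1 = b xor ~a
At a=0, b=0: circuit gives 1, formula gives 0.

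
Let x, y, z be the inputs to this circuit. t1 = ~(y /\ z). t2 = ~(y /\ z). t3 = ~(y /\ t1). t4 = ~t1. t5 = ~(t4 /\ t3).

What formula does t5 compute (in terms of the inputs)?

t1 = ~(y /\ z)
t3 = ~(y /\ t1) = ~(y /\ (~(y /\ z)))
t4 = ~t1 = ~(~(y /\ z))
t5 = ~(t4 /\ t3) = ~(~(~(y /\ z)) /\ (~(y /\ (~(y /\ z)))))

~(~(~(y /\ z)) /\ (~(y /\ (~(y /\ z)))))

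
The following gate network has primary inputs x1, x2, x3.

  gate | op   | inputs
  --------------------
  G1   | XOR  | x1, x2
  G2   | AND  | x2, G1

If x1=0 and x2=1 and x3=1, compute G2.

G1 = 0 XOR 1 = 1
G2 = 1 AND 1 = 1

1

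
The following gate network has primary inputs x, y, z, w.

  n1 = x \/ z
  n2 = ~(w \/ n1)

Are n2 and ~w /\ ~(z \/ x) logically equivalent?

Yes

n1 = x \/ z
n2 = ~(w \/ n1) = ~(w \/ (x \/ z))
At x=0, y=0, z=0, w=1: circuit gives 0, formula gives 0.
At x=0, y=0, z=0, w=0: circuit gives 1, formula gives 1.
Agrees on all 16 inputs.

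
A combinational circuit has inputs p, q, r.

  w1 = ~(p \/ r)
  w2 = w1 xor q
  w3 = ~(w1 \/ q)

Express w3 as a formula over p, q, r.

~((~(p \/ r)) \/ q)

w1 = ~(p \/ r)
w3 = ~(w1 \/ q) = ~((~(p \/ r)) \/ q)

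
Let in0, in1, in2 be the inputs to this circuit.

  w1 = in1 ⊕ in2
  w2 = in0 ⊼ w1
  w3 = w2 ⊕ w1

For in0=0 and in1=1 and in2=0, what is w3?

w1 = 1 ⊕ 0 = 1
w2 = 0 ⊼ 1 = 1
w3 = 1 ⊕ 1 = 0

0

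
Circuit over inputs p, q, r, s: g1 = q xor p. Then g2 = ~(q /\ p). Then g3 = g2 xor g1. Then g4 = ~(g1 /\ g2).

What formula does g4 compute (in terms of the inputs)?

~((q xor p) /\ (~(q /\ p)))

g1 = q xor p
g2 = ~(q /\ p)
g4 = ~(g1 /\ g2) = ~((q xor p) /\ (~(q /\ p)))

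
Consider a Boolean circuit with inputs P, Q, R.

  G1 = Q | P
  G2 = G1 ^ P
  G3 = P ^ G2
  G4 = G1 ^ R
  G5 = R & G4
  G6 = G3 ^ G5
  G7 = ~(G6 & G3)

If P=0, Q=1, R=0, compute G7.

G1 = 1 | 0 = 1
G2 = 1 ^ 0 = 1
G3 = 0 ^ 1 = 1
G4 = 1 ^ 0 = 1
G5 = 0 & 1 = 0
G6 = 1 ^ 0 = 1
G7 = ~(1 & 1) = 0

0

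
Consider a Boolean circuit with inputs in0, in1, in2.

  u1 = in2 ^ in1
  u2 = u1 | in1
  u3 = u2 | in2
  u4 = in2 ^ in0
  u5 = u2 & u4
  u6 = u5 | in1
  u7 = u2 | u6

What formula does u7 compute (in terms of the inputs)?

((in2 ^ in1) | in1) | ((((in2 ^ in1) | in1) & (in2 ^ in0)) | in1)

u1 = in2 ^ in1
u2 = u1 | in1 = (in2 ^ in1) | in1
u4 = in2 ^ in0
u5 = u2 & u4 = ((in2 ^ in1) | in1) & (in2 ^ in0)
u6 = u5 | in1 = (((in2 ^ in1) | in1) & (in2 ^ in0)) | in1
u7 = u2 | u6 = ((in2 ^ in1) | in1) | ((((in2 ^ in1) | in1) & (in2 ^ in0)) | in1)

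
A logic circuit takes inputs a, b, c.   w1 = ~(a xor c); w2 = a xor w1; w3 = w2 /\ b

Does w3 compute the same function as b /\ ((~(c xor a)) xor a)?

Yes

w1 = ~(a xor c)
w2 = a xor w1 = a xor (~(a xor c))
w3 = w2 /\ b = (a xor (~(a xor c))) /\ b
At a=0, b=0, c=0: circuit gives 0, formula gives 0.
At a=0, b=1, c=0: circuit gives 1, formula gives 1.
Agrees on all 8 inputs.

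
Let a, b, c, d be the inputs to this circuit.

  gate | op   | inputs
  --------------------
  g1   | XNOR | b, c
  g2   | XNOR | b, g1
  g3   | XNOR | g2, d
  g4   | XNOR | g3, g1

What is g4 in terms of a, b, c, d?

g1 = b XNOR c
g2 = b XNOR g1 = b XNOR (b XNOR c)
g3 = g2 XNOR d = (b XNOR (b XNOR c)) XNOR d
g4 = g3 XNOR g1 = ((b XNOR (b XNOR c)) XNOR d) XNOR (b XNOR c)

((b XNOR (b XNOR c)) XNOR d) XNOR (b XNOR c)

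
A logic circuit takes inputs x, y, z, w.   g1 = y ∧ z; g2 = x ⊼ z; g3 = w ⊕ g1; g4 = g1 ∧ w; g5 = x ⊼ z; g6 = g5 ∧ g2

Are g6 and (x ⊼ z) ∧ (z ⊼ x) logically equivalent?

Yes

g2 = x ⊼ z
g5 = x ⊼ z
g6 = g5 ∧ g2 = (x ⊼ z) ∧ (x ⊼ z)
At x=1, y=0, z=1, w=0: circuit gives 0, formula gives 0.
At x=0, y=0, z=0, w=0: circuit gives 1, formula gives 1.
Agrees on all 16 inputs.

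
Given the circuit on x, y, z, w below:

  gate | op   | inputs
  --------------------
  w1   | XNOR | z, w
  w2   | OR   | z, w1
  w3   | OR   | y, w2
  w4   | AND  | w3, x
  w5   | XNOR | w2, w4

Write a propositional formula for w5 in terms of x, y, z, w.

w1 = z XNOR w
w2 = z OR w1 = z OR (z XNOR w)
w3 = y OR w2 = y OR (z OR (z XNOR w))
w4 = w3 AND x = (y OR (z OR (z XNOR w))) AND x
w5 = w2 XNOR w4 = (z OR (z XNOR w)) XNOR ((y OR (z OR (z XNOR w))) AND x)

(z OR (z XNOR w)) XNOR ((y OR (z OR (z XNOR w))) AND x)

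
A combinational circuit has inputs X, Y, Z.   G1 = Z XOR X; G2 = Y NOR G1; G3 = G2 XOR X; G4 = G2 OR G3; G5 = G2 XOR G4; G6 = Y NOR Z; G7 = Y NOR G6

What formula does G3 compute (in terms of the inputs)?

(Y NOR (Z XOR X)) XOR X

G1 = Z XOR X
G2 = Y NOR G1 = Y NOR (Z XOR X)
G3 = G2 XOR X = (Y NOR (Z XOR X)) XOR X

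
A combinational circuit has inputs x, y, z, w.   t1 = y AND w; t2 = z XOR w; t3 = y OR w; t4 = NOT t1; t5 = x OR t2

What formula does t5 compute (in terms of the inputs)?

x OR (z XOR w)

t2 = z XOR w
t5 = x OR t2 = x OR (z XOR w)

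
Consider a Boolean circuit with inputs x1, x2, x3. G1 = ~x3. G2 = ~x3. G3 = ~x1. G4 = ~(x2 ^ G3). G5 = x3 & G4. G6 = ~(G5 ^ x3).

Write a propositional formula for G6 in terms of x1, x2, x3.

~((x3 & (~(x2 ^ ~x1))) ^ x3)

G3 = ~x1
G4 = ~(x2 ^ G3) = ~(x2 ^ ~x1)
G5 = x3 & G4 = x3 & (~(x2 ^ ~x1))
G6 = ~(G5 ^ x3) = ~((x3 & (~(x2 ^ ~x1))) ^ x3)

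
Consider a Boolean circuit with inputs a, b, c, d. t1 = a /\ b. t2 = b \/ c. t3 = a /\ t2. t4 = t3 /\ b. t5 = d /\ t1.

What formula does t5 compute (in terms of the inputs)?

d /\ (a /\ b)

t1 = a /\ b
t5 = d /\ t1 = d /\ (a /\ b)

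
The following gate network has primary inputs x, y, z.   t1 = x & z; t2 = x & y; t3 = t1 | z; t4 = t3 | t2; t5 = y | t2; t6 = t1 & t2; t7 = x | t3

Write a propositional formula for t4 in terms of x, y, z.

t1 = x & z
t2 = x & y
t3 = t1 | z = (x & z) | z
t4 = t3 | t2 = ((x & z) | z) | (x & y)

((x & z) | z) | (x & y)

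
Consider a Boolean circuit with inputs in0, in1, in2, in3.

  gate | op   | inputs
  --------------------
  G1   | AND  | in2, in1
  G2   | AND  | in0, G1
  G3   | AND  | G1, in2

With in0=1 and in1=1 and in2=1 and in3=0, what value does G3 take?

G1 = 1 AND 1 = 1
G3 = 1 AND 1 = 1

1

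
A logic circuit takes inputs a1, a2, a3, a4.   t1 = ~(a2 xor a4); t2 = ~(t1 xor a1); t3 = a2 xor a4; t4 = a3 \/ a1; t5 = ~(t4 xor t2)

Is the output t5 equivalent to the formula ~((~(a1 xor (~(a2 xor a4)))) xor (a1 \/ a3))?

Yes

t1 = ~(a2 xor a4)
t2 = ~(t1 xor a1) = ~((~(a2 xor a4)) xor a1)
t4 = a3 \/ a1
t5 = ~(t4 xor t2) = ~((a3 \/ a1) xor (~((~(a2 xor a4)) xor a1)))
At a1=0, a2=0, a3=0, a4=1: circuit gives 0, formula gives 0.
At a1=0, a2=0, a3=0, a4=0: circuit gives 1, formula gives 1.
Agrees on all 16 inputs.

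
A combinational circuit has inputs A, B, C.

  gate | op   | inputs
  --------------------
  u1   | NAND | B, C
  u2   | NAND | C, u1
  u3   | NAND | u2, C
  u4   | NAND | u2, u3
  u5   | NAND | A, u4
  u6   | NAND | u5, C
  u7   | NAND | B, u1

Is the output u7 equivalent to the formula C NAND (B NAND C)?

No

u1 = B NAND C
u7 = B NAND u1 = B NAND (B NAND C)
At A=0, B=0, C=1: circuit gives 1, formula gives 0.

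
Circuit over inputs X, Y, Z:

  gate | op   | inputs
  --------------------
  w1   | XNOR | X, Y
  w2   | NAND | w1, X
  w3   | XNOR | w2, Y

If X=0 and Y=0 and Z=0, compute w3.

w1 = 0 XNOR 0 = 1
w2 = 1 NAND 0 = 1
w3 = 1 XNOR 0 = 0

0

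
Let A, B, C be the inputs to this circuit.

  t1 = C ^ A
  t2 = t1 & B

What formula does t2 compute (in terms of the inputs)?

(C ^ A) & B

t1 = C ^ A
t2 = t1 & B = (C ^ A) & B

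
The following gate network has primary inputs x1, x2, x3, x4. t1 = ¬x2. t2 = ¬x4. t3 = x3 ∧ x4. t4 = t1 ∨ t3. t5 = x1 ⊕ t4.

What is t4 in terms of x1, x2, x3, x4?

¬x2 ∨ (x3 ∧ x4)

t1 = ¬x2
t3 = x3 ∧ x4
t4 = t1 ∨ t3 = ¬x2 ∨ (x3 ∧ x4)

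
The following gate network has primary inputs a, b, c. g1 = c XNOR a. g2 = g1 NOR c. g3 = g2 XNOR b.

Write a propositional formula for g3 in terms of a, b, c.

g1 = c XNOR a
g2 = g1 NOR c = (c XNOR a) NOR c
g3 = g2 XNOR b = ((c XNOR a) NOR c) XNOR b

((c XNOR a) NOR c) XNOR b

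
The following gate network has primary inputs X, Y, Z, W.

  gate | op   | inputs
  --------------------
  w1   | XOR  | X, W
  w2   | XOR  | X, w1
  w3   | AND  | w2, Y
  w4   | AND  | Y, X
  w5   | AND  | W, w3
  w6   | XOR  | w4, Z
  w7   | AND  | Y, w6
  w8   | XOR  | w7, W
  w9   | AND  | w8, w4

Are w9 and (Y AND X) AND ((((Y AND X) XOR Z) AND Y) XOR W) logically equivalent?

w4 = Y AND X
w6 = w4 XOR Z = (Y AND X) XOR Z
w7 = Y AND w6 = Y AND ((Y AND X) XOR Z)
w8 = w7 XOR W = (Y AND ((Y AND X) XOR Z)) XOR W
w9 = w8 AND w4 = ((Y AND ((Y AND X) XOR Z)) XOR W) AND (Y AND X)
At X=0, Y=0, Z=0, W=0: circuit gives 0, formula gives 0.
At X=1, Y=1, Z=0, W=0: circuit gives 1, formula gives 1.
Agrees on all 16 inputs.

Yes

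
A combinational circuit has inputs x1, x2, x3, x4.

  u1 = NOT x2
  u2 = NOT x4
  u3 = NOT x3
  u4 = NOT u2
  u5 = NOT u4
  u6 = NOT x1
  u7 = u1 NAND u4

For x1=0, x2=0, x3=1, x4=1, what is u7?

u1 = NOT 0 = 1
u2 = NOT 1 = 0
u4 = NOT 0 = 1
u7 = 1 NAND 1 = 0

0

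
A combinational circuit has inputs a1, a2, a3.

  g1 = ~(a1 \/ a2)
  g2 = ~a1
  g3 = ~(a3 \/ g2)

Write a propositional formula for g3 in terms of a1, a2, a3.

~(a3 \/ ~a1)

g2 = ~a1
g3 = ~(a3 \/ g2) = ~(a3 \/ ~a1)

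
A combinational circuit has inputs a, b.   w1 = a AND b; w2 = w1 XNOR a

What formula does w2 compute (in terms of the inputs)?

(a AND b) XNOR a

w1 = a AND b
w2 = w1 XNOR a = (a AND b) XNOR a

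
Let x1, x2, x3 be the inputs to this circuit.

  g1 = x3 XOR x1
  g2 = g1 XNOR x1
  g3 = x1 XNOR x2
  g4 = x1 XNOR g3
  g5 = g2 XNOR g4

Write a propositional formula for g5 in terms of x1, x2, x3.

((x3 XOR x1) XNOR x1) XNOR (x1 XNOR (x1 XNOR x2))

g1 = x3 XOR x1
g2 = g1 XNOR x1 = (x3 XOR x1) XNOR x1
g3 = x1 XNOR x2
g4 = x1 XNOR g3 = x1 XNOR (x1 XNOR x2)
g5 = g2 XNOR g4 = ((x3 XOR x1) XNOR x1) XNOR (x1 XNOR (x1 XNOR x2))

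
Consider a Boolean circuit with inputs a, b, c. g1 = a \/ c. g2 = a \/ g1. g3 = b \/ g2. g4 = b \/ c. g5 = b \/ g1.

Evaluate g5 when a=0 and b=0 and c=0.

g1 = 0 \/ 0 = 0
g5 = 0 \/ 0 = 0

0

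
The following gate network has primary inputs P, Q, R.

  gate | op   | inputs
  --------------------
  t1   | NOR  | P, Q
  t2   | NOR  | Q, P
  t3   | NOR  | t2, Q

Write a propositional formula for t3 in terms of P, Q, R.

t2 = Q NOR P
t3 = t2 NOR Q = (Q NOR P) NOR Q

(Q NOR P) NOR Q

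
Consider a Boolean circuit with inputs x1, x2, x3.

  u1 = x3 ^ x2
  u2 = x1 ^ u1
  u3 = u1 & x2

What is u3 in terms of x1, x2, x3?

u1 = x3 ^ x2
u3 = u1 & x2 = (x3 ^ x2) & x2

(x3 ^ x2) & x2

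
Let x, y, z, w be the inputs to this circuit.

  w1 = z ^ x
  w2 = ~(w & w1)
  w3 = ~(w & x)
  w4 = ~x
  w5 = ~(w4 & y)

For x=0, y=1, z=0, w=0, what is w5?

0

w4 = ~0 = 1
w5 = ~(1 & 1) = 0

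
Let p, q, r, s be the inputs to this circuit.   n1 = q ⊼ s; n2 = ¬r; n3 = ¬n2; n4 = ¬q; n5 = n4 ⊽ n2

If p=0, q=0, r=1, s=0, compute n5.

0

n2 = ¬1 = 0
n4 = ¬0 = 1
n5 = 1 ⊽ 0 = 0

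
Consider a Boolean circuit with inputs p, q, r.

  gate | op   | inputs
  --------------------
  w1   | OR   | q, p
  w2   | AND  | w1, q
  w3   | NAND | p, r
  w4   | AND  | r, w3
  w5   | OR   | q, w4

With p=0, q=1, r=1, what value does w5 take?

1

w3 = 0 NAND 1 = 1
w4 = 1 AND 1 = 1
w5 = 1 OR 1 = 1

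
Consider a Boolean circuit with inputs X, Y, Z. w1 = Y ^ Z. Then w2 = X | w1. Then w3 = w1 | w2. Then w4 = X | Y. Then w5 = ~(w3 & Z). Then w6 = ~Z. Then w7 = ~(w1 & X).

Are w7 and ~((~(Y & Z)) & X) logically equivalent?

No

w1 = Y ^ Z
w7 = ~(w1 & X) = ~((Y ^ Z) & X)
At X=1, Y=0, Z=0: circuit gives 1, formula gives 0.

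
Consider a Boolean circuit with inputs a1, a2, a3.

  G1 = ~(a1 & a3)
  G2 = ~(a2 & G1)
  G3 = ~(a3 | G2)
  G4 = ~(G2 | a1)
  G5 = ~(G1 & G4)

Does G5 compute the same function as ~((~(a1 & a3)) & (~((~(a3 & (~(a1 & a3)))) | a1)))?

No

G1 = ~(a1 & a3)
G2 = ~(a2 & G1) = ~(a2 & (~(a1 & a3)))
G4 = ~(G2 | a1) = ~((~(a2 & (~(a1 & a3)))) | a1)
G5 = ~(G1 & G4) = ~((~(a1 & a3)) & (~((~(a2 & (~(a1 & a3)))) | a1)))
At a1=0, a2=0, a3=1: circuit gives 1, formula gives 0.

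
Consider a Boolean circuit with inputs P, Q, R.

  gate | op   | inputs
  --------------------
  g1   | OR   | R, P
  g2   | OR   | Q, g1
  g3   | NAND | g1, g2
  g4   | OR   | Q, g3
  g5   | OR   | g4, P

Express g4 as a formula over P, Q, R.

g1 = R OR P
g2 = Q OR g1 = Q OR (R OR P)
g3 = g1 NAND g2 = (R OR P) NAND (Q OR (R OR P))
g4 = Q OR g3 = Q OR ((R OR P) NAND (Q OR (R OR P)))

Q OR ((R OR P) NAND (Q OR (R OR P)))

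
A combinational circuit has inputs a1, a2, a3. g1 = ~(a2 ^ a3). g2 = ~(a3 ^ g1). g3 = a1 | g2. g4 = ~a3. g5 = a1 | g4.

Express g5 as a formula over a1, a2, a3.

g4 = ~a3
g5 = a1 | g4 = a1 | ~a3

a1 | ~a3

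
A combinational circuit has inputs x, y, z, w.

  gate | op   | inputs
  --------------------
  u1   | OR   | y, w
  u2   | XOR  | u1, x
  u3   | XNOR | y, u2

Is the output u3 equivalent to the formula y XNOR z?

u1 = y OR w
u2 = u1 XOR x = (y OR w) XOR x
u3 = y XNOR u2 = y XNOR ((y OR w) XOR x)
At x=0, y=0, z=0, w=1: circuit gives 0, formula gives 1.

No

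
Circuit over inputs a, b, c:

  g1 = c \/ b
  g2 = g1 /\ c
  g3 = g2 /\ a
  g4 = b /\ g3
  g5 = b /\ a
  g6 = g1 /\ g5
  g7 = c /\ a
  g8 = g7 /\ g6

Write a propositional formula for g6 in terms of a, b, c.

g1 = c \/ b
g5 = b /\ a
g6 = g1 /\ g5 = (c \/ b) /\ (b /\ a)

(c \/ b) /\ (b /\ a)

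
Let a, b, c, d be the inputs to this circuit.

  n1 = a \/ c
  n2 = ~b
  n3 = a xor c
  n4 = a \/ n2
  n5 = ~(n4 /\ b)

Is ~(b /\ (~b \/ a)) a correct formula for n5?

Yes

n2 = ~b
n4 = a \/ n2 = a \/ ~b
n5 = ~(n4 /\ b) = ~((a \/ ~b) /\ b)
At a=1, b=1, c=0, d=0: circuit gives 0, formula gives 0.
At a=0, b=0, c=0, d=0: circuit gives 1, formula gives 1.
Agrees on all 16 inputs.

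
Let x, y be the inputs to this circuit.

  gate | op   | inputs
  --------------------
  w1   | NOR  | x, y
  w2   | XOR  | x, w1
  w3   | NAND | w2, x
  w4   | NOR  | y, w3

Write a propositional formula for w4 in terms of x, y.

y NOR ((x XOR (x NOR y)) NAND x)

w1 = x NOR y
w2 = x XOR w1 = x XOR (x NOR y)
w3 = w2 NAND x = (x XOR (x NOR y)) NAND x
w4 = y NOR w3 = y NOR ((x XOR (x NOR y)) NAND x)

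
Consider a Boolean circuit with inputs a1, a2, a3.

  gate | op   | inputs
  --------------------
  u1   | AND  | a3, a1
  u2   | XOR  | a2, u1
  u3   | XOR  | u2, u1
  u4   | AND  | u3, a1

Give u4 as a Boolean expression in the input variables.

((a2 XOR (a3 AND a1)) XOR (a3 AND a1)) AND a1

u1 = a3 AND a1
u2 = a2 XOR u1 = a2 XOR (a3 AND a1)
u3 = u2 XOR u1 = (a2 XOR (a3 AND a1)) XOR (a3 AND a1)
u4 = u3 AND a1 = ((a2 XOR (a3 AND a1)) XOR (a3 AND a1)) AND a1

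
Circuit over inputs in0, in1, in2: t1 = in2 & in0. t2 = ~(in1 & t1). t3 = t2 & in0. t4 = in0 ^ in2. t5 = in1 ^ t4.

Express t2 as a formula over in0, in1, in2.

~(in1 & (in2 & in0))

t1 = in2 & in0
t2 = ~(in1 & t1) = ~(in1 & (in2 & in0))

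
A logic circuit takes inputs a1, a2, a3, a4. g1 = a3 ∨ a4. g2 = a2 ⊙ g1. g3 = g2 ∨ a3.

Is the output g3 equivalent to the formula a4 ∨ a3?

g1 = a3 ∨ a4
g2 = a2 ⊙ g1 = a2 ⊙ (a3 ∨ a4)
g3 = g2 ∨ a3 = (a2 ⊙ (a3 ∨ a4)) ∨ a3
At a1=0, a2=0, a3=0, a4=0: circuit gives 1, formula gives 0.

No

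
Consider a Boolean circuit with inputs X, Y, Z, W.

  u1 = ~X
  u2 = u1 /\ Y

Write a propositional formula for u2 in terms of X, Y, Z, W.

u1 = ~X
u2 = u1 /\ Y = ~X /\ Y

~X /\ Y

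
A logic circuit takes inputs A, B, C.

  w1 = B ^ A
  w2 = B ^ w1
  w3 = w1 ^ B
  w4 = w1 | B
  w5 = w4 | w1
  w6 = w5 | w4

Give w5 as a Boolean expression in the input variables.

w1 = B ^ A
w4 = w1 | B = (B ^ A) | B
w5 = w4 | w1 = ((B ^ A) | B) | (B ^ A)

((B ^ A) | B) | (B ^ A)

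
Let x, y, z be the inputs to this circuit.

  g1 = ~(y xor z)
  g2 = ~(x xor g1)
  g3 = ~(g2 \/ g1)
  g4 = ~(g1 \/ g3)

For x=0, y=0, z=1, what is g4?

1

g1 = ~(0 xor 1) = 0
g2 = ~(0 xor 0) = 1
g3 = ~(1 \/ 0) = 0
g4 = ~(0 \/ 0) = 1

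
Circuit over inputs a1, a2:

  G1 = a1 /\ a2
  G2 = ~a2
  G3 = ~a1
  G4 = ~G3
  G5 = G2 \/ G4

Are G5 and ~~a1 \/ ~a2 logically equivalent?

Yes

G2 = ~a2
G3 = ~a1
G4 = ~G3 = ~~a1
G5 = G2 \/ G4 = ~a2 \/ ~~a1
At a1=0, a2=1: circuit gives 0, formula gives 0.
At a1=0, a2=0: circuit gives 1, formula gives 1.
Agrees on all 4 inputs.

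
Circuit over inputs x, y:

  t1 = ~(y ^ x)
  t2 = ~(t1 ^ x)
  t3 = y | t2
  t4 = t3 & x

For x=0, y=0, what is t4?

t1 = ~(0 ^ 0) = 1
t2 = ~(1 ^ 0) = 0
t3 = 0 | 0 = 0
t4 = 0 & 0 = 0

0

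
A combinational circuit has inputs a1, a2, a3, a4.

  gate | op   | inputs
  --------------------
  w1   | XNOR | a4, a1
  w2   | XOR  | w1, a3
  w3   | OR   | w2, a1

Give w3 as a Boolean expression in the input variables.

((a4 XNOR a1) XOR a3) OR a1

w1 = a4 XNOR a1
w2 = w1 XOR a3 = (a4 XNOR a1) XOR a3
w3 = w2 OR a1 = ((a4 XNOR a1) XOR a3) OR a1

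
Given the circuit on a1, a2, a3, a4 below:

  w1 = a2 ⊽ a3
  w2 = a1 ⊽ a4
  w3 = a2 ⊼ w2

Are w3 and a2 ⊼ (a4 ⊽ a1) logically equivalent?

Yes

w2 = a1 ⊽ a4
w3 = a2 ⊼ w2 = a2 ⊼ (a1 ⊽ a4)
At a1=0, a2=1, a3=0, a4=0: circuit gives 0, formula gives 0.
At a1=0, a2=0, a3=0, a4=0: circuit gives 1, formula gives 1.
Agrees on all 16 inputs.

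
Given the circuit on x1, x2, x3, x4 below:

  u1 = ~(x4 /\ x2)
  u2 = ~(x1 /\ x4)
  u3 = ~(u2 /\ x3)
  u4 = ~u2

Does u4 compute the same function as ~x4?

u2 = ~(x1 /\ x4)
u4 = ~u2 = ~(~(x1 /\ x4))
At x1=0, x2=0, x3=0, x4=0: circuit gives 0, formula gives 1.

No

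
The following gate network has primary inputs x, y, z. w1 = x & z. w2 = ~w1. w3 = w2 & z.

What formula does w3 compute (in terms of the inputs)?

w1 = x & z
w2 = ~w1 = ~(x & z)
w3 = w2 & z = ~(x & z) & z

~(x & z) & z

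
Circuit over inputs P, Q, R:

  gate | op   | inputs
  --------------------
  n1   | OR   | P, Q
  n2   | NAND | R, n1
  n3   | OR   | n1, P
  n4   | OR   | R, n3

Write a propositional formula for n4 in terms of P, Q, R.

n1 = P OR Q
n3 = n1 OR P = (P OR Q) OR P
n4 = R OR n3 = R OR ((P OR Q) OR P)

R OR ((P OR Q) OR P)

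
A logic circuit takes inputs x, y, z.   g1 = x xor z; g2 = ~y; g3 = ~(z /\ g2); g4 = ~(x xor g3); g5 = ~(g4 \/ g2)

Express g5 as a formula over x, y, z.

~((~(x xor (~(z /\ ~y)))) \/ ~y)

g2 = ~y
g3 = ~(z /\ g2) = ~(z /\ ~y)
g4 = ~(x xor g3) = ~(x xor (~(z /\ ~y)))
g5 = ~(g4 \/ g2) = ~((~(x xor (~(z /\ ~y)))) \/ ~y)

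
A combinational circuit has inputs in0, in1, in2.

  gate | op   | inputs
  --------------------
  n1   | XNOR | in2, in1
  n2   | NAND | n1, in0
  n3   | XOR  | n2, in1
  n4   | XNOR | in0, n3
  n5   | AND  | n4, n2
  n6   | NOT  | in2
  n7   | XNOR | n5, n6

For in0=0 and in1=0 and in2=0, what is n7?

0

n1 = 0 XNOR 0 = 1
n2 = 1 NAND 0 = 1
n3 = 1 XOR 0 = 1
n4 = 0 XNOR 1 = 0
n5 = 0 AND 1 = 0
n6 = NOT 0 = 1
n7 = 0 XNOR 1 = 0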